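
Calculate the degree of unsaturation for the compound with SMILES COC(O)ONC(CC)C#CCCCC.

2

Molecular formula from the SMILES: C11H21NO3.
DoU = (2C + 2 + N − H − X)/2 = (2·11 + 2 + 1 − 21 − 0)/2 = 4/2 = 2.
(Structurally: 0 ring(s) + 2 π bond(s) = 2.)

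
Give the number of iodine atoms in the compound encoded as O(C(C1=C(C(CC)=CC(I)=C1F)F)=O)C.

The symbol for iodine appears 1 time in the SMILES.

1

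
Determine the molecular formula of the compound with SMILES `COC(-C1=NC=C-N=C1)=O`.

Heavy atoms from the SMILES: 6 C, 2 N, 2 O.
Implicit hydrogens by atom environment:
  3 × C (aromatic): 1 H each → 3
  2 × N (aromatic): no H
  2 × O: no H
  1 × C: 3 H
  1 × C (aromatic): no H
  1 × C: no H
  Total hydrogens = 6.
Molecular formula: C6H6N2O2

C6H6N2O2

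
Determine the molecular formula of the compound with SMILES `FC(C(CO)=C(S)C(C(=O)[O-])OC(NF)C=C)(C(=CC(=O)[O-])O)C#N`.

Heavy atoms from the SMILES: 13 C, 2 F, 2 N, 7 O, 1 S.
Implicit hydrogens by atom environment:
  7 × C: no H
  4 × C: 1 H each → 4
  3 × O: no H
  2 × C: 2 H each → 4
  2 × F: no H
  2 × O: 1 H each → 2
  2 × O (charge -1): no H
  1 × N: 1 H
  1 × N: no H
  1 × S: 1 H
  Total hydrogens = 12.
Net charge -2.
Molecular formula: [C13H12F2N2O7S]2-

[C13H12F2N2O7S]2-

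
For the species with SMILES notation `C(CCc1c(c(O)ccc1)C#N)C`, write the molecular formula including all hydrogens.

C11H13NO

Heavy atoms from the SMILES: 11 C, 1 N, 1 O.
Implicit hydrogens by atom environment:
  3 × C: 2 H each → 6
  3 × C (aromatic): 1 H each → 3
  3 × C (aromatic): no H
  1 × C: 3 H
  1 × C: no H
  1 × N: no H
  1 × O: 1 H
  Total hydrogens = 13.
Molecular formula: C11H13NO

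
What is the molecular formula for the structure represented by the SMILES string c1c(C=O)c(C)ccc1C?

Heavy atoms from the SMILES: 9 C, 1 O.
Implicit hydrogens by atom environment:
  3 × C (aromatic): 1 H each → 3
  3 × C (aromatic): no H
  2 × C: 3 H each → 6
  1 × C: 1 H
  1 × O: no H
  Total hydrogens = 10.
Molecular formula: C9H10O

C9H10O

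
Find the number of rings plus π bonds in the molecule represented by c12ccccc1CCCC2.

5

Molecular formula from the SMILES: C10H12.
DoU = (2C + 2 + N − H − X)/2 = (2·10 + 2 + 0 − 12 − 0)/2 = 10/2 = 5.
(Structurally: 2 ring(s) + 3 π bond(s) = 5.)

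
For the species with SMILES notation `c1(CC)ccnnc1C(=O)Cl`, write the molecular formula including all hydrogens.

Heavy atoms from the SMILES: 7 C, 1 Cl, 2 N, 1 O.
Implicit hydrogens by atom environment:
  2 × C (aromatic): 1 H each → 2
  2 × C (aromatic): no H
  2 × N (aromatic): no H
  1 × C: 3 H
  1 × C: 2 H
  1 × C: no H
  1 × Cl: no H
  1 × O: no H
  Total hydrogens = 7.
Molecular formula: C7H7ClN2O

C7H7ClN2O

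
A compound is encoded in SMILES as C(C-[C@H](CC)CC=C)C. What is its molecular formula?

C9H18

Heavy atoms from the SMILES: 9 C.
Implicit hydrogens by atom environment:
  5 × C: 2 H each → 10
  2 × C: 3 H each → 6
  2 × C: 1 H each → 2
  Total hydrogens = 18.
Molecular formula: C9H18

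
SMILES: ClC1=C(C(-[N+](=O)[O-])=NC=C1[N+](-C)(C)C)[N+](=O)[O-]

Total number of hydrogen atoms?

10

Hydrogens are implicit in SMILES; fill each atom to its normal valence:
  4 × C (aromatic): no H
  3 × C: 3 H each → 9
  3 × N (charge +1): no H
  2 × O: no H
  2 × O (charge -1): no H
  1 × C (aromatic): 1 H
  1 × Cl: no H
  1 × N (aromatic): no H
  Total hydrogens = 10.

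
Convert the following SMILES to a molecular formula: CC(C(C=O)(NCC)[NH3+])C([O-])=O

Heavy atoms from the SMILES: 7 C, 2 N, 3 O.
Implicit hydrogens by atom environment:
  2 × C: 3 H each → 6
  2 × C: 1 H each → 2
  2 × C: no H
  2 × O: no H
  1 × C: 2 H
  1 × N (charge +1): 3 H
  1 × N: 1 H
  1 × O (charge -1): no H
  Total hydrogens = 14.
Molecular formula: C7H14N2O3

C7H14N2O3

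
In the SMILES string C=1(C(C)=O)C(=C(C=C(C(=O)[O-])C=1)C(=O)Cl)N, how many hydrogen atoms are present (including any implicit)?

Hydrogens are implicit in SMILES; fill each atom to its normal valence:
  4 × C (aromatic): no H
  3 × C: no H
  3 × O: no H
  2 × C (aromatic): 1 H each → 2
  1 × C: 3 H
  1 × Cl: no H
  1 × N: 2 H
  1 × O (charge -1): no H
  Total hydrogens = 7.

7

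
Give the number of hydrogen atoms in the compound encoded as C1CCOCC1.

10

Hydrogens are implicit in SMILES; fill each atom to its normal valence:
  5 × C: 2 H each → 10
  1 × O: no H
  Total hydrogens = 10.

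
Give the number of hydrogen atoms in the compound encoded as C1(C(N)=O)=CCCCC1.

Hydrogens are implicit in SMILES; fill each atom to its normal valence:
  4 × C: 2 H each → 8
  2 × C: no H
  1 × C: 1 H
  1 × N: 2 H
  1 × O: no H
  Total hydrogens = 11.

11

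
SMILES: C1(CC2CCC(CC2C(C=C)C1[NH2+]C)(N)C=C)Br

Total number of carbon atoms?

The symbol for carbon appears 15 times in the SMILES.

15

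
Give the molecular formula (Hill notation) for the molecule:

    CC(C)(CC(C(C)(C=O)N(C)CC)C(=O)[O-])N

C12H23N2O3-

Heavy atoms from the SMILES: 12 C, 2 N, 3 O.
Implicit hydrogens by atom environment:
  5 × C: 3 H each → 15
  3 × C: no H
  2 × C: 2 H each → 4
  2 × C: 1 H each → 2
  2 × O: no H
  1 × N: 2 H
  1 × N: no H
  1 × O (charge -1): no H
  Total hydrogens = 23.
Net charge -1.
Molecular formula: C12H23N2O3-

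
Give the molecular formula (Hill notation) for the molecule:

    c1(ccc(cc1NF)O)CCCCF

C10H13F2NO

Heavy atoms from the SMILES: 10 C, 2 F, 1 N, 1 O.
Implicit hydrogens by atom environment:
  4 × C: 2 H each → 8
  3 × C (aromatic): 1 H each → 3
  3 × C (aromatic): no H
  2 × F: no H
  1 × N: 1 H
  1 × O: 1 H
  Total hydrogens = 13.
Molecular formula: C10H13F2NO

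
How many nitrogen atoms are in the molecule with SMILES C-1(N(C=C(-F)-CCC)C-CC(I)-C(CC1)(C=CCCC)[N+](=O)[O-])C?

2

The symbol for nitrogen appears 2 times in the SMILES.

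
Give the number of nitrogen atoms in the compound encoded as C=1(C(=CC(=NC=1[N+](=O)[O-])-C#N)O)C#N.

The symbol for nitrogen appears 4 times in the SMILES.

4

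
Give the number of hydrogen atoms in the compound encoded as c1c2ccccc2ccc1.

Hydrogens are implicit in SMILES; fill each atom to its normal valence:
  8 × C (aromatic): 1 H each → 8
  2 × C (aromatic): no H
  Total hydrogens = 8.

8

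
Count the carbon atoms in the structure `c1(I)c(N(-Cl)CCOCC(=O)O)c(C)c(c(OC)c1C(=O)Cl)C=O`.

The symbol for carbon appears 14 times in the SMILES. Lowercase c denotes aromatic carbon and counts toward C.

14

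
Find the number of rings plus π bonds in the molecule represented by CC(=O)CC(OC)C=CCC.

2

Molecular formula from the SMILES: C9H16O2.
DoU = (2C + 2 + N − H − X)/2 = (2·9 + 2 + 0 − 16 − 0)/2 = 4/2 = 2.
(Structurally: 0 ring(s) + 2 π bond(s) = 2.)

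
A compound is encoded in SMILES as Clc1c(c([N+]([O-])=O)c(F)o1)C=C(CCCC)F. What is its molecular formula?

Heavy atoms from the SMILES: 10 C, 1 Cl, 2 F, 1 N, 3 O.
Implicit hydrogens by atom environment:
  4 × C (aromatic): no H
  3 × C: 2 H each → 6
  2 × F: no H
  1 × C: 3 H
  1 × C: 1 H
  1 × C: no H
  1 × Cl: no H
  1 × N (charge +1): no H
  1 × O (aromatic): no H
  1 × O: no H
  1 × O (charge -1): no H
  Total hydrogens = 10.
Molecular formula: C10H10ClF2NO3

C10H10ClF2NO3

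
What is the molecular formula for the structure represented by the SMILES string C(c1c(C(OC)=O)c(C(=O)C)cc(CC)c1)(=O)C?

C14H16O4

Heavy atoms from the SMILES: 14 C, 4 O.
Implicit hydrogens by atom environment:
  4 × C: 3 H each → 12
  4 × C (aromatic): no H
  4 × O: no H
  3 × C: no H
  2 × C (aromatic): 1 H each → 2
  1 × C: 2 H
  Total hydrogens = 16.
Molecular formula: C14H16O4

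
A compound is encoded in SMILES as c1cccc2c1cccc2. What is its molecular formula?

Heavy atoms from the SMILES: 10 C.
Implicit hydrogens by atom environment:
  8 × C (aromatic): 1 H each → 8
  2 × C (aromatic): no H
  Total hydrogens = 8.
Molecular formula: C10H8

C10H8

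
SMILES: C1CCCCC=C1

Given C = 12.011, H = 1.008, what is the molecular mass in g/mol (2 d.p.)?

96.17

Molecular formula: C7H12.
M = 7×12.011 + 12×1.008 = 96.17 g/mol.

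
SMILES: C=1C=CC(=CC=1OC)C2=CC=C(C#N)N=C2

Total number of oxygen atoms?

1

The symbol for oxygen appears 1 time in the SMILES.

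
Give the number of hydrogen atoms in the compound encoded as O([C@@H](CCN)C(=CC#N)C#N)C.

Hydrogens are implicit in SMILES; fill each atom to its normal valence:
  3 × C: no H
  2 × C: 2 H each → 4
  2 × C: 1 H each → 2
  2 × N: no H
  1 × C: 3 H
  1 × N: 2 H
  1 × O: no H
  Total hydrogens = 11.

11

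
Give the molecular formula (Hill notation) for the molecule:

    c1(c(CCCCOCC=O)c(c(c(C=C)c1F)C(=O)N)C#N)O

C16H17FN2O4

Heavy atoms from the SMILES: 16 C, 1 F, 2 N, 4 O.
Implicit hydrogens by atom environment:
  6 × C: 2 H each → 12
  6 × C (aromatic): no H
  3 × O: no H
  2 × C: 1 H each → 2
  2 × C: no H
  1 × F: no H
  1 × N: 2 H
  1 × N: no H
  1 × O: 1 H
  Total hydrogens = 17.
Molecular formula: C16H17FN2O4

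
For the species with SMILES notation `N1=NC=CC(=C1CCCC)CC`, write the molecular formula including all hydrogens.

Heavy atoms from the SMILES: 10 C, 2 N.
Implicit hydrogens by atom environment:
  4 × C: 2 H each → 8
  2 × C: 3 H each → 6
  2 × C (aromatic): 1 H each → 2
  2 × C (aromatic): no H
  2 × N (aromatic): no H
  Total hydrogens = 16.
Molecular formula: C10H16N2

C10H16N2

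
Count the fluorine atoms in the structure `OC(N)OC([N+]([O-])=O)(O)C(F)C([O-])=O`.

1

The symbol for fluorine appears 1 time in the SMILES.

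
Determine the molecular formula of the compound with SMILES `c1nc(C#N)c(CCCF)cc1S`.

C9H9FN2S

Heavy atoms from the SMILES: 9 C, 1 F, 2 N, 1 S.
Implicit hydrogens by atom environment:
  3 × C: 2 H each → 6
  3 × C (aromatic): no H
  2 × C (aromatic): 1 H each → 2
  1 × C: no H
  1 × F: no H
  1 × N (aromatic): no H
  1 × N: no H
  1 × S: 1 H
  Total hydrogens = 9.
Molecular formula: C9H9FN2S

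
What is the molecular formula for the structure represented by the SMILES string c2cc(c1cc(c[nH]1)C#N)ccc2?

C11H8N2

Heavy atoms from the SMILES: 11 C, 2 N.
Implicit hydrogens by atom environment:
  7 × C (aromatic): 1 H each → 7
  3 × C (aromatic): no H
  1 × C: no H
  1 × N (aromatic): 1 H
  1 × N: no H
  Total hydrogens = 8.
Molecular formula: C11H8N2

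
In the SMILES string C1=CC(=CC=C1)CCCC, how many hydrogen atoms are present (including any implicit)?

14

Hydrogens are implicit in SMILES; fill each atom to its normal valence:
  5 × C (aromatic): 1 H each → 5
  3 × C: 2 H each → 6
  1 × C: 3 H
  1 × C (aromatic): no H
  Total hydrogens = 14.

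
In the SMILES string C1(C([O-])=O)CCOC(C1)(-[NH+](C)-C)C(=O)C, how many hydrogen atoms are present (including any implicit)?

17

Hydrogens are implicit in SMILES; fill each atom to its normal valence:
  3 × C: 3 H each → 9
  3 × C: 2 H each → 6
  3 × C: no H
  3 × O: no H
  1 × C: 1 H
  1 × N (charge +1): 1 H
  1 × O (charge -1): no H
  Total hydrogens = 17.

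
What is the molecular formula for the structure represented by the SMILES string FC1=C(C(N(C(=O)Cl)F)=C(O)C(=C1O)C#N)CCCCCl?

Heavy atoms from the SMILES: 12 C, 2 Cl, 2 F, 2 N, 3 O.
Implicit hydrogens by atom environment:
  6 × C (aromatic): no H
  4 × C: 2 H each → 8
  2 × C: no H
  2 × Cl: no H
  2 × F: no H
  2 × N: no H
  2 × O: 1 H each → 2
  1 × O: no H
  Total hydrogens = 10.
Molecular formula: C12H10Cl2F2N2O3

C12H10Cl2F2N2O3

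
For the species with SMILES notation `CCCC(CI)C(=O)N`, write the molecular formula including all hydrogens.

C6H12INO

Heavy atoms from the SMILES: 6 C, 1 I, 1 N, 1 O.
Implicit hydrogens by atom environment:
  3 × C: 2 H each → 6
  1 × C: 3 H
  1 × C: 1 H
  1 × C: no H
  1 × I: no H
  1 × N: 2 H
  1 × O: no H
  Total hydrogens = 12.
Molecular formula: C6H12INO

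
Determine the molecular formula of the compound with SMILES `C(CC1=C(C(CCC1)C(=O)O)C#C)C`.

Heavy atoms from the SMILES: 12 C, 2 O.
Implicit hydrogens by atom environment:
  5 × C: 2 H each → 10
  4 × C: no H
  2 × C: 1 H each → 2
  1 × C: 3 H
  1 × O: 1 H
  1 × O: no H
  Total hydrogens = 16.
Molecular formula: C12H16O2

C12H16O2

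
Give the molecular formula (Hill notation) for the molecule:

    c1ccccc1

C6H6

Heavy atoms from the SMILES: 6 C.
Implicit hydrogens by atom environment:
  6 × C (aromatic): 1 H each → 6
  Total hydrogens = 6.
Molecular formula: C6H6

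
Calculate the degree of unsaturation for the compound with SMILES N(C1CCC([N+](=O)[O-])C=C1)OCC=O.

4

Molecular formula from the SMILES: C8H12N2O4.
DoU = (2C + 2 + N − H − X)/2 = (2·8 + 2 + 2 − 12 − 0)/2 = 8/2 = 4.
(Structurally: 1 ring(s) + 3 π bond(s) = 4.)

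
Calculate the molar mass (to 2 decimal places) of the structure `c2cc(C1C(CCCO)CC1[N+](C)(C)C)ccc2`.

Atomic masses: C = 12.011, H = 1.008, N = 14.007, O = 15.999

248.39

Molecular formula: C16H26NO+.
M = 16×12.011 + 26×1.008 + 1×14.007 + 1×15.999 = 248.39 g/mol.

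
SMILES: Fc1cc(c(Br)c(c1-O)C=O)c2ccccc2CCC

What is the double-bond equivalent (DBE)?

9

Molecular formula from the SMILES: C16H14BrFO2.
DoU = (2C + 2 + N − H − X)/2 = (2·16 + 2 + 0 − 14 − 2)/2 = 18/2 = 9.
(Structurally: 2 ring(s) + 7 π bond(s) = 9.)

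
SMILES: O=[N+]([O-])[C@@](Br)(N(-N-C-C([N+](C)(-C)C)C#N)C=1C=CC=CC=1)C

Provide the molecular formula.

Heavy atoms from the SMILES: 1 Br, 14 C, 5 N, 2 O.
Implicit hydrogens by atom environment:
  5 × C (aromatic): 1 H each → 5
  4 × C: 3 H each → 12
  2 × C: no H
  2 × N: no H
  2 × N (charge +1): no H
  1 × Br: no H
  1 × C: 2 H
  1 × C: 1 H
  1 × C (aromatic): no H
  1 × N: 1 H
  1 × O: no H
  1 × O (charge -1): no H
  Total hydrogens = 21.
Net charge +1.
Molecular formula: C14H21BrN5O2+

C14H21BrN5O2+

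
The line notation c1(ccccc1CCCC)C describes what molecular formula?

Heavy atoms from the SMILES: 11 C.
Implicit hydrogens by atom environment:
  4 × C (aromatic): 1 H each → 4
  3 × C: 2 H each → 6
  2 × C: 3 H each → 6
  2 × C (aromatic): no H
  Total hydrogens = 16.
Molecular formula: C11H16

C11H16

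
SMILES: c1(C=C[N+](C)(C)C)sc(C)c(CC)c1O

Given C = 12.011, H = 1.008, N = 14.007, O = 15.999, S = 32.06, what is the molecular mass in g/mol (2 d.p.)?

226.36

Molecular formula: C12H20NOS+.
M = 12×12.011 + 20×1.008 + 1×14.007 + 1×15.999 + 1×32.06 = 226.36 g/mol.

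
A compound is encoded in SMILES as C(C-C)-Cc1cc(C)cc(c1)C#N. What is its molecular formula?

Heavy atoms from the SMILES: 12 C, 1 N.
Implicit hydrogens by atom environment:
  3 × C: 2 H each → 6
  3 × C (aromatic): 1 H each → 3
  3 × C (aromatic): no H
  2 × C: 3 H each → 6
  1 × C: no H
  1 × N: no H
  Total hydrogens = 15.
Molecular formula: C12H15N

C12H15N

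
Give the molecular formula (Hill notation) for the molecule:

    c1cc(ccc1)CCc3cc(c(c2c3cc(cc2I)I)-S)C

Heavy atoms from the SMILES: 19 C, 2 I, 1 S.
Implicit hydrogens by atom environment:
  8 × C (aromatic): 1 H each → 8
  8 × C (aromatic): no H
  2 × C: 2 H each → 4
  2 × I: no H
  1 × C: 3 H
  1 × S: 1 H
  Total hydrogens = 16.
Molecular formula: C19H16I2S

C19H16I2S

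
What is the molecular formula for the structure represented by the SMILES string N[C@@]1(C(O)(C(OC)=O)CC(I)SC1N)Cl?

C7H12ClIN2O3S

Heavy atoms from the SMILES: 7 C, 1 Cl, 1 I, 2 N, 3 O, 1 S.
Implicit hydrogens by atom environment:
  3 × C: no H
  2 × C: 1 H each → 2
  2 × N: 2 H each → 4
  2 × O: no H
  1 × C: 3 H
  1 × C: 2 H
  1 × Cl: no H
  1 × I: no H
  1 × O: 1 H
  1 × S: no H
  Total hydrogens = 12.
Molecular formula: C7H12ClIN2O3S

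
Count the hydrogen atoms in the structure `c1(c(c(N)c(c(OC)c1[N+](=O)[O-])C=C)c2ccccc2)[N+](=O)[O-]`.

13

Hydrogens are implicit in SMILES; fill each atom to its normal valence:
  7 × C (aromatic): no H
  5 × C (aromatic): 1 H each → 5
  3 × O: no H
  2 × N (charge +1): no H
  2 × O (charge -1): no H
  1 × C: 3 H
  1 × C: 2 H
  1 × C: 1 H
  1 × N: 2 H
  Total hydrogens = 13.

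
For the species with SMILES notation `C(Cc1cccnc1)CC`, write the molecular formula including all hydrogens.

Heavy atoms from the SMILES: 9 C, 1 N.
Implicit hydrogens by atom environment:
  4 × C (aromatic): 1 H each → 4
  3 × C: 2 H each → 6
  1 × C: 3 H
  1 × C (aromatic): no H
  1 × N (aromatic): no H
  Total hydrogens = 13.
Molecular formula: C9H13N

C9H13N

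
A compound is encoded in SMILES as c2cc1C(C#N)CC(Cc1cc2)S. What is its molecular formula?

C11H11NS

Heavy atoms from the SMILES: 11 C, 1 N, 1 S.
Implicit hydrogens by atom environment:
  4 × C (aromatic): 1 H each → 4
  2 × C: 2 H each → 4
  2 × C: 1 H each → 2
  2 × C (aromatic): no H
  1 × C: no H
  1 × N: no H
  1 × S: 1 H
  Total hydrogens = 11.
Molecular formula: C11H11NS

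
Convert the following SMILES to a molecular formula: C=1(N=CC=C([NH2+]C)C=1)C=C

Heavy atoms from the SMILES: 8 C, 2 N.
Implicit hydrogens by atom environment:
  3 × C (aromatic): 1 H each → 3
  2 × C (aromatic): no H
  1 × C: 3 H
  1 × C: 2 H
  1 × C: 1 H
  1 × N (charge +1): 2 H
  1 × N (aromatic): no H
  Total hydrogens = 11.
Net charge +1.
Molecular formula: C8H11N2+

C8H11N2+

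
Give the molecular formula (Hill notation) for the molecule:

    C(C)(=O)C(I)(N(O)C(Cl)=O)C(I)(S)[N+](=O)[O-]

C5H5ClI2N2O5S

Heavy atoms from the SMILES: 5 C, 1 Cl, 2 I, 2 N, 5 O, 1 S.
Implicit hydrogens by atom environment:
  4 × C: no H
  3 × O: no H
  2 × I: no H
  1 × C: 3 H
  1 × Cl: no H
  1 × N: no H
  1 × N (charge +1): no H
  1 × O: 1 H
  1 × O (charge -1): no H
  1 × S: 1 H
  Total hydrogens = 5.
Molecular formula: C5H5ClI2N2O5S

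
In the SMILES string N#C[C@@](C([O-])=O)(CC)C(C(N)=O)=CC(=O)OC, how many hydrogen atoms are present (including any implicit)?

Hydrogens are implicit in SMILES; fill each atom to its normal valence:
  6 × C: no H
  4 × O: no H
  2 × C: 3 H each → 6
  1 × C: 2 H
  1 × C: 1 H
  1 × N: 2 H
  1 × N: no H
  1 × O (charge -1): no H
  Total hydrogens = 11.

11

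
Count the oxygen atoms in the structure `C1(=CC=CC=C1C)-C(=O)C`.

1

The symbol for oxygen appears 1 time in the SMILES.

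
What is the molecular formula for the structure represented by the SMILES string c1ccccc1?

Heavy atoms from the SMILES: 6 C.
Implicit hydrogens by atom environment:
  6 × C (aromatic): 1 H each → 6
  Total hydrogens = 6.
Molecular formula: C6H6

C6H6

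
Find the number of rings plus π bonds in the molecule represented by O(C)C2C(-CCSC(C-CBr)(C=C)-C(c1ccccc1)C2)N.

Molecular formula from the SMILES: C18H26BrNOS.
DoU = (2C + 2 + N − H − X)/2 = (2·18 + 2 + 1 − 26 − 1)/2 = 12/2 = 6.
(Structurally: 2 ring(s) + 4 π bond(s) = 6.)

6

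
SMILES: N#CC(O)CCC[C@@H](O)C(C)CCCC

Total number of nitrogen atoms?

The symbol for nitrogen appears 1 time in the SMILES.

1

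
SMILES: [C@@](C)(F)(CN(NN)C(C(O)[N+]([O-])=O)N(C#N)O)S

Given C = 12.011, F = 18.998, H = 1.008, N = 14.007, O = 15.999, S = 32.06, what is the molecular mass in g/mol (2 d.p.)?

Molecular formula: C6H13FN6O4S.
M = 6×12.011 + 1×18.998 + 13×1.008 + 6×14.007 + 4×15.999 + 1×32.06 = 284.27 g/mol.

284.27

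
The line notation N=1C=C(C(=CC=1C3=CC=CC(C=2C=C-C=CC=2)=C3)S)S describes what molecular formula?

C17H13NS2

Heavy atoms from the SMILES: 17 C, 1 N, 2 S.
Implicit hydrogens by atom environment:
  11 × C (aromatic): 1 H each → 11
  6 × C (aromatic): no H
  2 × S: 1 H each → 2
  1 × N (aromatic): no H
  Total hydrogens = 13.
Molecular formula: C17H13NS2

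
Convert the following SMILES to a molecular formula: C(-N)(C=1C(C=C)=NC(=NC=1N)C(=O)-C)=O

C9H10N4O2

Heavy atoms from the SMILES: 9 C, 4 N, 2 O.
Implicit hydrogens by atom environment:
  4 × C (aromatic): no H
  2 × C: no H
  2 × N: 2 H each → 4
  2 × N (aromatic): no H
  2 × O: no H
  1 × C: 3 H
  1 × C: 2 H
  1 × C: 1 H
  Total hydrogens = 10.
Molecular formula: C9H10N4O2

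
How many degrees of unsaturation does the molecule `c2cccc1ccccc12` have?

7

Molecular formula from the SMILES: C10H8.
DoU = (2C + 2 + N − H − X)/2 = (2·10 + 2 + 0 − 8 − 0)/2 = 14/2 = 7.
(Structurally: 2 ring(s) + 5 π bond(s) = 7.)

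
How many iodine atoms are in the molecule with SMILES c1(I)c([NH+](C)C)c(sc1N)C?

The symbol for iodine appears 1 time in the SMILES.

1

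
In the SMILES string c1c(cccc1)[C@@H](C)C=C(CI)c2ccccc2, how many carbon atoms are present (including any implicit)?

The symbol for carbon appears 17 times in the SMILES. Lowercase c denotes aromatic carbon and counts toward C.

17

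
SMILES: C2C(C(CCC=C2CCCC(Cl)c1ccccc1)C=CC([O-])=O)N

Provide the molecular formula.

C20H25ClNO2-

Heavy atoms from the SMILES: 20 C, 1 Cl, 1 N, 2 O.
Implicit hydrogens by atom environment:
  6 × C: 2 H each → 12
  6 × C: 1 H each → 6
  5 × C (aromatic): 1 H each → 5
  2 × C: no H
  1 × C (aromatic): no H
  1 × Cl: no H
  1 × N: 2 H
  1 × O: no H
  1 × O (charge -1): no H
  Total hydrogens = 25.
Net charge -1.
Molecular formula: C20H25ClNO2-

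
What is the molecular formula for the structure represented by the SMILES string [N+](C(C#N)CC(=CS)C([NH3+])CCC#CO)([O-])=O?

Heavy atoms from the SMILES: 10 C, 3 N, 3 O, 1 S.
Implicit hydrogens by atom environment:
  4 × C: no H
  3 × C: 2 H each → 6
  3 × C: 1 H each → 3
  1 × N (charge +1): 3 H
  1 × N: no H
  1 × N (charge +1): no H
  1 × O: 1 H
  1 × O: no H
  1 × O (charge -1): no H
  1 × S: 1 H
  Total hydrogens = 14.
Net charge +1.
Molecular formula: C10H14N3O3S+

C10H14N3O3S+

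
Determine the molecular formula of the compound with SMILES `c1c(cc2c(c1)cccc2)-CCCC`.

Heavy atoms from the SMILES: 14 C.
Implicit hydrogens by atom environment:
  7 × C (aromatic): 1 H each → 7
  3 × C: 2 H each → 6
  3 × C (aromatic): no H
  1 × C: 3 H
  Total hydrogens = 16.
Molecular formula: C14H16

C14H16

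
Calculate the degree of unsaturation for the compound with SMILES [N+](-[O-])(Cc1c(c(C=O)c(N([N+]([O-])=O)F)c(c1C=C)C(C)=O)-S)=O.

Molecular formula from the SMILES: C12H10FN3O6S.
DoU = (2C + 2 + N − H − X)/2 = (2·12 + 2 + 3 − 10 − 1)/2 = 18/2 = 9.
(Structurally: 1 ring(s) + 8 π bond(s) = 9.)

9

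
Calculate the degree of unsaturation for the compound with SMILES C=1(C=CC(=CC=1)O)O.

4

Molecular formula from the SMILES: C6H6O2.
DoU = (2C + 2 + N − H − X)/2 = (2·6 + 2 + 0 − 6 − 0)/2 = 8/2 = 4.
(Structurally: 1 ring(s) + 3 π bond(s) = 4.)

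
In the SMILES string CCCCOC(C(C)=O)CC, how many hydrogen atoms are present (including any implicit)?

18

Hydrogens are implicit in SMILES; fill each atom to its normal valence:
  4 × C: 2 H each → 8
  3 × C: 3 H each → 9
  2 × O: no H
  1 × C: 1 H
  1 × C: no H
  Total hydrogens = 18.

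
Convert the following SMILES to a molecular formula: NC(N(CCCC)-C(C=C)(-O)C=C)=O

C10H18N2O2

Heavy atoms from the SMILES: 10 C, 2 N, 2 O.
Implicit hydrogens by atom environment:
  5 × C: 2 H each → 10
  2 × C: 1 H each → 2
  2 × C: no H
  1 × C: 3 H
  1 × N: 2 H
  1 × N: no H
  1 × O: 1 H
  1 × O: no H
  Total hydrogens = 18.
Molecular formula: C10H18N2O2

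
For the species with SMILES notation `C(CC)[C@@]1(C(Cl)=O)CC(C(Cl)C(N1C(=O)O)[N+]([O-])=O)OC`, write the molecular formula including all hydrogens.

C11H16Cl2N2O6

Heavy atoms from the SMILES: 11 C, 2 Cl, 2 N, 6 O.
Implicit hydrogens by atom environment:
  4 × O: no H
  3 × C: 2 H each → 6
  3 × C: 1 H each → 3
  3 × C: no H
  2 × C: 3 H each → 6
  2 × Cl: no H
  1 × N: no H
  1 × N (charge +1): no H
  1 × O: 1 H
  1 × O (charge -1): no H
  Total hydrogens = 16.
Molecular formula: C11H16Cl2N2O6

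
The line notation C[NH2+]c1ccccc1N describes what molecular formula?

C7H11N2+

Heavy atoms from the SMILES: 7 C, 2 N.
Implicit hydrogens by atom environment:
  4 × C (aromatic): 1 H each → 4
  2 × C (aromatic): no H
  1 × C: 3 H
  1 × N: 2 H
  1 × N (charge +1): 2 H
  Total hydrogens = 11.
Net charge +1.
Molecular formula: C7H11N2+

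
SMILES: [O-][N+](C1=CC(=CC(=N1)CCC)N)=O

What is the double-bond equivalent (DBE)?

5

Molecular formula from the SMILES: C8H11N3O2.
DoU = (2C + 2 + N − H − X)/2 = (2·8 + 2 + 3 − 11 − 0)/2 = 10/2 = 5.
(Structurally: 1 ring(s) + 4 π bond(s) = 5.)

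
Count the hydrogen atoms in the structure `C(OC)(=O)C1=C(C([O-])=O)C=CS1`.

5

Hydrogens are implicit in SMILES; fill each atom to its normal valence:
  3 × O: no H
  2 × C (aromatic): 1 H each → 2
  2 × C (aromatic): no H
  2 × C: no H
  1 × C: 3 H
  1 × O (charge -1): no H
  1 × S (aromatic): no H
  Total hydrogens = 5.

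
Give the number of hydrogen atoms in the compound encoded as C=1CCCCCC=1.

Hydrogens are implicit in SMILES; fill each atom to its normal valence:
  5 × C: 2 H each → 10
  2 × C: 1 H each → 2
  Total hydrogens = 12.

12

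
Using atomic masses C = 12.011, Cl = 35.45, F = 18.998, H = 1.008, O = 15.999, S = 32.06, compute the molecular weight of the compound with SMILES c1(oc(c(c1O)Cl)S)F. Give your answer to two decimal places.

Molecular formula: C4H2ClFO2S.
M = 4×12.011 + 1×35.45 + 1×18.998 + 2×1.008 + 2×15.999 + 1×32.06 = 168.57 g/mol.

168.57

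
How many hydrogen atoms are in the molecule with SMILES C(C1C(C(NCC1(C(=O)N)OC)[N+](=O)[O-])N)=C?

16

Hydrogens are implicit in SMILES; fill each atom to its normal valence:
  4 × C: 1 H each → 4
  3 × O: no H
  2 × C: 2 H each → 4
  2 × C: no H
  2 × N: 2 H each → 4
  1 × C: 3 H
  1 × N: 1 H
  1 × N (charge +1): no H
  1 × O (charge -1): no H
  Total hydrogens = 16.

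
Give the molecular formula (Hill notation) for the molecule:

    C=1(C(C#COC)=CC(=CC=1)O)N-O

C9H9NO3

Heavy atoms from the SMILES: 9 C, 1 N, 3 O.
Implicit hydrogens by atom environment:
  3 × C (aromatic): 1 H each → 3
  3 × C (aromatic): no H
  2 × C: no H
  2 × O: 1 H each → 2
  1 × C: 3 H
  1 × N: 1 H
  1 × O: no H
  Total hydrogens = 9.
Molecular formula: C9H9NO3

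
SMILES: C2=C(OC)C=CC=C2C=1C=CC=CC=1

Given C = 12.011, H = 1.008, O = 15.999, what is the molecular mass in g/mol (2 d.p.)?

184.24

Molecular formula: C13H12O.
M = 13×12.011 + 12×1.008 + 1×15.999 = 184.24 g/mol.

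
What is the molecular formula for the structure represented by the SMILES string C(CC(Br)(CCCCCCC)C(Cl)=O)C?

C12H22BrClO

Heavy atoms from the SMILES: 1 Br, 12 C, 1 Cl, 1 O.
Implicit hydrogens by atom environment:
  8 × C: 2 H each → 16
  2 × C: 3 H each → 6
  2 × C: no H
  1 × Br: no H
  1 × Cl: no H
  1 × O: no H
  Total hydrogens = 22.
Molecular formula: C12H22BrClO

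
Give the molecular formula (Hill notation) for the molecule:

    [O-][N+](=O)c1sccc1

Heavy atoms from the SMILES: 4 C, 1 N, 2 O, 1 S.
Implicit hydrogens by atom environment:
  3 × C (aromatic): 1 H each → 3
  1 × C (aromatic): no H
  1 × N (charge +1): no H
  1 × O: no H
  1 × O (charge -1): no H
  1 × S (aromatic): no H
  Total hydrogens = 3.
Molecular formula: C4H3NO2S

C4H3NO2S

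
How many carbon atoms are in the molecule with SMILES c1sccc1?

The symbol for carbon appears 4 times in the SMILES. Lowercase c denotes aromatic carbon and counts toward C.

4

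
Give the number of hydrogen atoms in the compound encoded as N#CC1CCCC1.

Hydrogens are implicit in SMILES; fill each atom to its normal valence:
  4 × C: 2 H each → 8
  1 × C: 1 H
  1 × C: no H
  1 × N: no H
  Total hydrogens = 9.

9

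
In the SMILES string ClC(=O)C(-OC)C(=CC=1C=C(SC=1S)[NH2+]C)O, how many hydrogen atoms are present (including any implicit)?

Hydrogens are implicit in SMILES; fill each atom to its normal valence:
  3 × C (aromatic): no H
  2 × C: 3 H each → 6
  2 × C: 1 H each → 2
  2 × C: no H
  2 × O: no H
  1 × C (aromatic): 1 H
  1 × Cl: no H
  1 × N (charge +1): 2 H
  1 × O: 1 H
  1 × S: 1 H
  1 × S (aromatic): no H
  Total hydrogens = 13.

13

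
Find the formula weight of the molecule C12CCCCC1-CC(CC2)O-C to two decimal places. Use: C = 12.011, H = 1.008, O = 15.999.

Molecular formula: C11H20O.
M = 11×12.011 + 20×1.008 + 1×15.999 = 168.28 g/mol.

168.28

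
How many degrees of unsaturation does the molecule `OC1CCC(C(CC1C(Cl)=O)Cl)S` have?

2

Molecular formula from the SMILES: C8H12Cl2O2S.
DoU = (2C + 2 + N − H − X)/2 = (2·8 + 2 + 0 − 12 − 2)/2 = 4/2 = 2.
(Structurally: 1 ring(s) + 1 π bond(s) = 2.)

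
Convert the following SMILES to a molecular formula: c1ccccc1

C6H6

Heavy atoms from the SMILES: 6 C.
Implicit hydrogens by atom environment:
  6 × C (aromatic): 1 H each → 6
  Total hydrogens = 6.
Molecular formula: C6H6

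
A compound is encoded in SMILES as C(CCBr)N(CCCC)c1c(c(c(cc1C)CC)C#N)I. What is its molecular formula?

C17H24BrIN2

Heavy atoms from the SMILES: 1 Br, 17 C, 1 I, 2 N.
Implicit hydrogens by atom environment:
  7 × C: 2 H each → 14
  5 × C (aromatic): no H
  3 × C: 3 H each → 9
  2 × N: no H
  1 × Br: no H
  1 × C (aromatic): 1 H
  1 × C: no H
  1 × I: no H
  Total hydrogens = 24.
Molecular formula: C17H24BrIN2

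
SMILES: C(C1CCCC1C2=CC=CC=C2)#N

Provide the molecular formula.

Heavy atoms from the SMILES: 12 C, 1 N.
Implicit hydrogens by atom environment:
  5 × C (aromatic): 1 H each → 5
  3 × C: 2 H each → 6
  2 × C: 1 H each → 2
  1 × C: no H
  1 × C (aromatic): no H
  1 × N: no H
  Total hydrogens = 13.
Molecular formula: C12H13N

C12H13N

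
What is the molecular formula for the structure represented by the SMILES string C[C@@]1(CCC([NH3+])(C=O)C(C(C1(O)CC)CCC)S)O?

Heavy atoms from the SMILES: 14 C, 1 N, 3 O, 1 S.
Implicit hydrogens by atom environment:
  5 × C: 2 H each → 10
  3 × C: 3 H each → 9
  3 × C: 1 H each → 3
  3 × C: no H
  2 × O: 1 H each → 2
  1 × N (charge +1): 3 H
  1 × O: no H
  1 × S: 1 H
  Total hydrogens = 28.
Net charge +1.
Molecular formula: C14H28NO3S+

C14H28NO3S+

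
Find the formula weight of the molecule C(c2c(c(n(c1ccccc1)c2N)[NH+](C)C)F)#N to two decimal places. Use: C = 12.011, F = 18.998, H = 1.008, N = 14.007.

245.28

Molecular formula: C13H14FN4+.
M = 13×12.011 + 1×18.998 + 14×1.008 + 4×14.007 = 245.28 g/mol.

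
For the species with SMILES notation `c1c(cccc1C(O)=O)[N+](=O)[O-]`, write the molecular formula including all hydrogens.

Heavy atoms from the SMILES: 7 C, 1 N, 4 O.
Implicit hydrogens by atom environment:
  4 × C (aromatic): 1 H each → 4
  2 × C (aromatic): no H
  2 × O: no H
  1 × C: no H
  1 × N (charge +1): no H
  1 × O: 1 H
  1 × O (charge -1): no H
  Total hydrogens = 5.
Molecular formula: C7H5NO4

C7H5NO4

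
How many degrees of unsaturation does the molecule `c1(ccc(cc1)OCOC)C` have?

4

Molecular formula from the SMILES: C9H12O2.
DoU = (2C + 2 + N − H − X)/2 = (2·9 + 2 + 0 − 12 − 0)/2 = 8/2 = 4.
(Structurally: 1 ring(s) + 3 π bond(s) = 4.)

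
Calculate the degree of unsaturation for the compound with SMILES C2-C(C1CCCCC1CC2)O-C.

Molecular formula from the SMILES: C11H20O.
DoU = (2C + 2 + N − H − X)/2 = (2·11 + 2 + 0 − 20 − 0)/2 = 4/2 = 2.
(Structurally: 2 ring(s) + 0 π bond(s) = 2.)

2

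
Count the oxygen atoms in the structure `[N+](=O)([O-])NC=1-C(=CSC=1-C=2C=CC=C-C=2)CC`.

2

The symbol for oxygen appears 2 times in the SMILES.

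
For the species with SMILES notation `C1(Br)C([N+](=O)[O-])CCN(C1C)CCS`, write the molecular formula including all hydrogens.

Heavy atoms from the SMILES: 1 Br, 8 C, 2 N, 2 O, 1 S.
Implicit hydrogens by atom environment:
  4 × C: 2 H each → 8
  3 × C: 1 H each → 3
  1 × Br: no H
  1 × C: 3 H
  1 × N: no H
  1 × N (charge +1): no H
  1 × O: no H
  1 × O (charge -1): no H
  1 × S: 1 H
  Total hydrogens = 15.
Molecular formula: C8H15BrN2O2S

C8H15BrN2O2S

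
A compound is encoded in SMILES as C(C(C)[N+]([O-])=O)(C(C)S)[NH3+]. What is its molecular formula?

C5H13N2O2S+

Heavy atoms from the SMILES: 5 C, 2 N, 2 O, 1 S.
Implicit hydrogens by atom environment:
  3 × C: 1 H each → 3
  2 × C: 3 H each → 6
  1 × N (charge +1): 3 H
  1 × N (charge +1): no H
  1 × O: no H
  1 × O (charge -1): no H
  1 × S: 1 H
  Total hydrogens = 13.
Net charge +1.
Molecular formula: C5H13N2O2S+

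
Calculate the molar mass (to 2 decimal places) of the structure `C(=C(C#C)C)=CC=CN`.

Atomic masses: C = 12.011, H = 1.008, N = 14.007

119.17

Molecular formula: C8H9N.
M = 8×12.011 + 9×1.008 + 1×14.007 = 119.17 g/mol.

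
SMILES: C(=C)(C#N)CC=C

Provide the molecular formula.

C6H7N

Heavy atoms from the SMILES: 6 C, 1 N.
Implicit hydrogens by atom environment:
  3 × C: 2 H each → 6
  2 × C: no H
  1 × C: 1 H
  1 × N: no H
  Total hydrogens = 7.
Molecular formula: C6H7N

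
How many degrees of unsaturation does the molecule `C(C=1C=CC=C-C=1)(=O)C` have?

5

Molecular formula from the SMILES: C8H8O.
DoU = (2C + 2 + N − H − X)/2 = (2·8 + 2 + 0 − 8 − 0)/2 = 10/2 = 5.
(Structurally: 1 ring(s) + 4 π bond(s) = 5.)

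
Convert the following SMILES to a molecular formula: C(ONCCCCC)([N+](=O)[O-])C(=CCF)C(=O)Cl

C10H16ClFN2O4

Heavy atoms from the SMILES: 10 C, 1 Cl, 1 F, 2 N, 4 O.
Implicit hydrogens by atom environment:
  5 × C: 2 H each → 10
  3 × O: no H
  2 × C: 1 H each → 2
  2 × C: no H
  1 × C: 3 H
  1 × Cl: no H
  1 × F: no H
  1 × N: 1 H
  1 × N (charge +1): no H
  1 × O (charge -1): no H
  Total hydrogens = 16.
Molecular formula: C10H16ClFN2O4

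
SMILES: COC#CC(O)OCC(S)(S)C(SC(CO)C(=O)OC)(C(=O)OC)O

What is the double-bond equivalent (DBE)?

4

Molecular formula from the SMILES: C13H20O9S3.
DoU = (2C + 2 + N − H − X)/2 = (2·13 + 2 + 0 − 20 − 0)/2 = 8/2 = 4.
(Structurally: 0 ring(s) + 4 π bond(s) = 4.)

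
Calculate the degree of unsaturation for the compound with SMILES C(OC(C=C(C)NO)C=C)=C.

Molecular formula from the SMILES: C8H13NO2.
DoU = (2C + 2 + N − H − X)/2 = (2·8 + 2 + 1 − 13 − 0)/2 = 6/2 = 3.
(Structurally: 0 ring(s) + 3 π bond(s) = 3.)

3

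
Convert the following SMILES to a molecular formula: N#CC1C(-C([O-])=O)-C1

C5H4NO2-

Heavy atoms from the SMILES: 5 C, 1 N, 2 O.
Implicit hydrogens by atom environment:
  2 × C: 1 H each → 2
  2 × C: no H
  1 × C: 2 H
  1 × N: no H
  1 × O: no H
  1 × O (charge -1): no H
  Total hydrogens = 4.
Net charge -1.
Molecular formula: C5H4NO2-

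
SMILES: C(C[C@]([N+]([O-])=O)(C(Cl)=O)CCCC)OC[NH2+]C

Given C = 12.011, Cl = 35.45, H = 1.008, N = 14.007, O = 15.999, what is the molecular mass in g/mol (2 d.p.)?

Molecular formula: C10H20ClN2O4+.
M = 10×12.011 + 1×35.45 + 20×1.008 + 2×14.007 + 4×15.999 = 267.73 g/mol.

267.73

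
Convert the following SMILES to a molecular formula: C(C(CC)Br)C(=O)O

C5H9BrO2

Heavy atoms from the SMILES: 1 Br, 5 C, 2 O.
Implicit hydrogens by atom environment:
  2 × C: 2 H each → 4
  1 × Br: no H
  1 × C: 3 H
  1 × C: 1 H
  1 × C: no H
  1 × O: 1 H
  1 × O: no H
  Total hydrogens = 9.
Molecular formula: C5H9BrO2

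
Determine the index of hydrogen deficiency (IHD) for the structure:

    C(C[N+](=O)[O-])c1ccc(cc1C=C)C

Molecular formula from the SMILES: C11H13NO2.
DoU = (2C + 2 + N − H − X)/2 = (2·11 + 2 + 1 − 13 − 0)/2 = 12/2 = 6.
(Structurally: 1 ring(s) + 5 π bond(s) = 6.)

6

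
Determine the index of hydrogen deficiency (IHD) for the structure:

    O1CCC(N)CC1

1

Molecular formula from the SMILES: C5H11NO.
DoU = (2C + 2 + N − H − X)/2 = (2·5 + 2 + 1 − 11 − 0)/2 = 2/2 = 1.
(Structurally: 1 ring(s) + 0 π bond(s) = 1.)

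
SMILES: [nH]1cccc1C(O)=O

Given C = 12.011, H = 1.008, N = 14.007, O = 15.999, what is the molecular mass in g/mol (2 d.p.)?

111.10

Molecular formula: C5H5NO2.
M = 5×12.011 + 5×1.008 + 1×14.007 + 2×15.999 = 111.10 g/mol.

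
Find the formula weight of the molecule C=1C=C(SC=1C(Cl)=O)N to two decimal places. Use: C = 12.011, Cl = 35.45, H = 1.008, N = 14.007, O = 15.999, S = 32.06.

161.60

Molecular formula: C5H4ClNOS.
M = 5×12.011 + 1×35.45 + 4×1.008 + 1×14.007 + 1×15.999 + 1×32.06 = 161.60 g/mol.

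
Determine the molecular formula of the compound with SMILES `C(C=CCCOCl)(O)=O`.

C5H7ClO3

Heavy atoms from the SMILES: 5 C, 1 Cl, 3 O.
Implicit hydrogens by atom environment:
  2 × C: 2 H each → 4
  2 × C: 1 H each → 2
  2 × O: no H
  1 × C: no H
  1 × Cl: no H
  1 × O: 1 H
  Total hydrogens = 7.
Molecular formula: C5H7ClO3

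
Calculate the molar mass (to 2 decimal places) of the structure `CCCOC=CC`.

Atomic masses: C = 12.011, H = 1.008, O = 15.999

100.16

Molecular formula: C6H12O.
M = 6×12.011 + 12×1.008 + 1×15.999 = 100.16 g/mol.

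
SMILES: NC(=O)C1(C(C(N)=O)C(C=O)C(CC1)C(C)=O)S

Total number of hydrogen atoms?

16

Hydrogens are implicit in SMILES; fill each atom to its normal valence:
  4 × C: 1 H each → 4
  4 × C: no H
  4 × O: no H
  2 × C: 2 H each → 4
  2 × N: 2 H each → 4
  1 × C: 3 H
  1 × S: 1 H
  Total hydrogens = 16.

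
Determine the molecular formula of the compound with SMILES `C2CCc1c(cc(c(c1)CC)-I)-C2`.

Heavy atoms from the SMILES: 12 C, 1 I.
Implicit hydrogens by atom environment:
  5 × C: 2 H each → 10
  4 × C (aromatic): no H
  2 × C (aromatic): 1 H each → 2
  1 × C: 3 H
  1 × I: no H
  Total hydrogens = 15.
Molecular formula: C12H15I

C12H15I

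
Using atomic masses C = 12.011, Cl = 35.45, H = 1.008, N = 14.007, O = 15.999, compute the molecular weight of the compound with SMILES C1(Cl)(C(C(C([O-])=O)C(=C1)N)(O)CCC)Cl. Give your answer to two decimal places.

253.10

Molecular formula: C9H12Cl2NO3-.
M = 9×12.011 + 2×35.45 + 12×1.008 + 1×14.007 + 3×15.999 = 253.10 g/mol.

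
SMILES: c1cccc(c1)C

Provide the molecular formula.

C7H8

Heavy atoms from the SMILES: 7 C.
Implicit hydrogens by atom environment:
  5 × C (aromatic): 1 H each → 5
  1 × C: 3 H
  1 × C (aromatic): no H
  Total hydrogens = 8.
Molecular formula: C7H8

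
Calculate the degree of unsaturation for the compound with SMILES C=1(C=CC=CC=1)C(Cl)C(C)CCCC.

4

Molecular formula from the SMILES: C13H19Cl.
DoU = (2C + 2 + N − H − X)/2 = (2·13 + 2 + 0 − 19 − 1)/2 = 8/2 = 4.
(Structurally: 1 ring(s) + 3 π bond(s) = 4.)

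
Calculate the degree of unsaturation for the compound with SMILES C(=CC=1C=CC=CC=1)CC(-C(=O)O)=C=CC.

Molecular formula from the SMILES: C14H14O2.
DoU = (2C + 2 + N − H − X)/2 = (2·14 + 2 + 0 − 14 − 0)/2 = 16/2 = 8.
(Structurally: 1 ring(s) + 7 π bond(s) = 8.)

8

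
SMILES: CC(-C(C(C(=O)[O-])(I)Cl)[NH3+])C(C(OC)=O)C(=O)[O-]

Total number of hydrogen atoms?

Hydrogens are implicit in SMILES; fill each atom to its normal valence:
  4 × C: no H
  4 × O: no H
  3 × C: 1 H each → 3
  2 × C: 3 H each → 6
  2 × O (charge -1): no H
  1 × Cl: no H
  1 × I: no H
  1 × N (charge +1): 3 H
  Total hydrogens = 12.

12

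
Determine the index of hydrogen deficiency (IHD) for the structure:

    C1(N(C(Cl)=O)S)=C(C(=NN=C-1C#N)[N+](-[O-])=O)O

8

Molecular formula from the SMILES: C6H2ClN5O4S.
DoU = (2C + 2 + N − H − X)/2 = (2·6 + 2 + 5 − 2 − 1)/2 = 16/2 = 8.
(Structurally: 1 ring(s) + 7 π bond(s) = 8.)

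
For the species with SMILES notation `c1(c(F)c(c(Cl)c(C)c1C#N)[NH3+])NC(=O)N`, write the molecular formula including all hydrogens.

C9H9ClFN4O+

Heavy atoms from the SMILES: 9 C, 1 Cl, 1 F, 4 N, 1 O.
Implicit hydrogens by atom environment:
  6 × C (aromatic): no H
  2 × C: no H
  1 × C: 3 H
  1 × Cl: no H
  1 × F: no H
  1 × N (charge +1): 3 H
  1 × N: 2 H
  1 × N: 1 H
  1 × N: no H
  1 × O: no H
  Total hydrogens = 9.
Net charge +1.
Molecular formula: C9H9ClFN4O+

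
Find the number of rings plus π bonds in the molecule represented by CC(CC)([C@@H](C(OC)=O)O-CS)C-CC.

1

Molecular formula from the SMILES: C11H22O3S.
DoU = (2C + 2 + N − H − X)/2 = (2·11 + 2 + 0 − 22 − 0)/2 = 2/2 = 1.
(Structurally: 0 ring(s) + 1 π bond(s) = 1.)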